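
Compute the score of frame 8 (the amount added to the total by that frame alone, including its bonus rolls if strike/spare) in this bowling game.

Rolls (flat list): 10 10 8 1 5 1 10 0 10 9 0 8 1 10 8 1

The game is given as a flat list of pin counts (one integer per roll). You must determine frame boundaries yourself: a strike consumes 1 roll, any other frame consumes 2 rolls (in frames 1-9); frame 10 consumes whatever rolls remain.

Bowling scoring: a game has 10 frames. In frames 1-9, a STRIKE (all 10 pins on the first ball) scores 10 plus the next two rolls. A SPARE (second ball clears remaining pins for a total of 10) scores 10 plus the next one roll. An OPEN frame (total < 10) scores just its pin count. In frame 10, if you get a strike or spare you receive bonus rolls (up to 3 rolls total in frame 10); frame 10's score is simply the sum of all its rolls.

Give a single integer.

Frame 1: STRIKE. 10 + next two rolls (10+8) = 28. Cumulative: 28
Frame 2: STRIKE. 10 + next two rolls (8+1) = 19. Cumulative: 47
Frame 3: OPEN (8+1=9). Cumulative: 56
Frame 4: OPEN (5+1=6). Cumulative: 62
Frame 5: STRIKE. 10 + next two rolls (0+10) = 20. Cumulative: 82
Frame 6: SPARE (0+10=10). 10 + next roll (9) = 19. Cumulative: 101
Frame 7: OPEN (9+0=9). Cumulative: 110
Frame 8: OPEN (8+1=9). Cumulative: 119
Frame 9: STRIKE. 10 + next two rolls (8+1) = 19. Cumulative: 138
Frame 10: OPEN. Sum of all frame-10 rolls (8+1) = 9. Cumulative: 147

Answer: 9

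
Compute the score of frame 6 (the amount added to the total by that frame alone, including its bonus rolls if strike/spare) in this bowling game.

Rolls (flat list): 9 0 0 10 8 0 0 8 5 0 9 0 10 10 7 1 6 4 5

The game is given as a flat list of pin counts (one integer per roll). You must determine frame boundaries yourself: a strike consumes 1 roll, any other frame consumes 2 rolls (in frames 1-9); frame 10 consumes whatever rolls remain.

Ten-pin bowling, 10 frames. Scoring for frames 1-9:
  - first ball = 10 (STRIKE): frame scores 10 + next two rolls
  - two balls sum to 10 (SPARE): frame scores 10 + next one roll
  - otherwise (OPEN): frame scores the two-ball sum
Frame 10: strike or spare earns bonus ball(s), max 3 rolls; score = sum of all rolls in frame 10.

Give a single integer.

Frame 1: OPEN (9+0=9). Cumulative: 9
Frame 2: SPARE (0+10=10). 10 + next roll (8) = 18. Cumulative: 27
Frame 3: OPEN (8+0=8). Cumulative: 35
Frame 4: OPEN (0+8=8). Cumulative: 43
Frame 5: OPEN (5+0=5). Cumulative: 48
Frame 6: OPEN (9+0=9). Cumulative: 57
Frame 7: STRIKE. 10 + next two rolls (10+7) = 27. Cumulative: 84
Frame 8: STRIKE. 10 + next two rolls (7+1) = 18. Cumulative: 102

Answer: 9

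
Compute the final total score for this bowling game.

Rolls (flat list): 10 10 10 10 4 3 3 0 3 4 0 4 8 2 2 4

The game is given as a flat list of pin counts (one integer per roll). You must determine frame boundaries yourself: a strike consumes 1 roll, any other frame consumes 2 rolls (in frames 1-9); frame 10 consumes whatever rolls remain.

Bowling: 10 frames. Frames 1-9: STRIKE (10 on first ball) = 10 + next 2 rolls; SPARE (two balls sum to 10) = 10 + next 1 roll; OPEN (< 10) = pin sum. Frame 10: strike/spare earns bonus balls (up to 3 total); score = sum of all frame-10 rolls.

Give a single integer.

Answer: 140

Derivation:
Frame 1: STRIKE. 10 + next two rolls (10+10) = 30. Cumulative: 30
Frame 2: STRIKE. 10 + next two rolls (10+10) = 30. Cumulative: 60
Frame 3: STRIKE. 10 + next two rolls (10+4) = 24. Cumulative: 84
Frame 4: STRIKE. 10 + next two rolls (4+3) = 17. Cumulative: 101
Frame 5: OPEN (4+3=7). Cumulative: 108
Frame 6: OPEN (3+0=3). Cumulative: 111
Frame 7: OPEN (3+4=7). Cumulative: 118
Frame 8: OPEN (0+4=4). Cumulative: 122
Frame 9: SPARE (8+2=10). 10 + next roll (2) = 12. Cumulative: 134
Frame 10: OPEN. Sum of all frame-10 rolls (2+4) = 6. Cumulative: 140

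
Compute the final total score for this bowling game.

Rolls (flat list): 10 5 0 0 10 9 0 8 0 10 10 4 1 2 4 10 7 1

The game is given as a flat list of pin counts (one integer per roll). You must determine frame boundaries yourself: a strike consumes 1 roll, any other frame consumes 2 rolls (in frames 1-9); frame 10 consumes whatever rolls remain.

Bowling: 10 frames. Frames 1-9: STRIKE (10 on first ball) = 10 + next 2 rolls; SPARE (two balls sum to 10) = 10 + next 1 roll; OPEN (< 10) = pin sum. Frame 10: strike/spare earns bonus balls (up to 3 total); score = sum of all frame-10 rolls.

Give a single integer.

Answer: 124

Derivation:
Frame 1: STRIKE. 10 + next two rolls (5+0) = 15. Cumulative: 15
Frame 2: OPEN (5+0=5). Cumulative: 20
Frame 3: SPARE (0+10=10). 10 + next roll (9) = 19. Cumulative: 39
Frame 4: OPEN (9+0=9). Cumulative: 48
Frame 5: OPEN (8+0=8). Cumulative: 56
Frame 6: STRIKE. 10 + next two rolls (10+4) = 24. Cumulative: 80
Frame 7: STRIKE. 10 + next two rolls (4+1) = 15. Cumulative: 95
Frame 8: OPEN (4+1=5). Cumulative: 100
Frame 9: OPEN (2+4=6). Cumulative: 106
Frame 10: STRIKE. Sum of all frame-10 rolls (10+7+1) = 18. Cumulative: 124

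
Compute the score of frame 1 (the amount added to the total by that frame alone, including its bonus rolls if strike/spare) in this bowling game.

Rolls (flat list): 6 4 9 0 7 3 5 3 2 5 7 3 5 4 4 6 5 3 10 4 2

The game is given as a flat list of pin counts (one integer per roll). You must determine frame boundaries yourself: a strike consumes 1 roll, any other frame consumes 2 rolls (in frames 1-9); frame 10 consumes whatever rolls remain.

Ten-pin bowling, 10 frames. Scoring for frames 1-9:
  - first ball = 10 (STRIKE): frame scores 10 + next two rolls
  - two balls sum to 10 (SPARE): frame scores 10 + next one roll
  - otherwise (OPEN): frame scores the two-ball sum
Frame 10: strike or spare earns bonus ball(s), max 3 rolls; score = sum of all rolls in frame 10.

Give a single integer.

Frame 1: SPARE (6+4=10). 10 + next roll (9) = 19. Cumulative: 19
Frame 2: OPEN (9+0=9). Cumulative: 28
Frame 3: SPARE (7+3=10). 10 + next roll (5) = 15. Cumulative: 43

Answer: 19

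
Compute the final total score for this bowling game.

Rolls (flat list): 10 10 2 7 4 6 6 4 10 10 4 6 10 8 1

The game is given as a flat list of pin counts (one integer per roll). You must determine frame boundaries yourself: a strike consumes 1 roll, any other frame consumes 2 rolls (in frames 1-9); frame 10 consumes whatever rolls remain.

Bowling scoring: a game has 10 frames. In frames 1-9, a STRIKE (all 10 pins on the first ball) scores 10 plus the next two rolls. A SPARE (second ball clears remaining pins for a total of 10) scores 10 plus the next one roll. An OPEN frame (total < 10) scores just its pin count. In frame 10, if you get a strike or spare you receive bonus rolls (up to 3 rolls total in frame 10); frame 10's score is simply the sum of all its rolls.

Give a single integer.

Answer: 178

Derivation:
Frame 1: STRIKE. 10 + next two rolls (10+2) = 22. Cumulative: 22
Frame 2: STRIKE. 10 + next two rolls (2+7) = 19. Cumulative: 41
Frame 3: OPEN (2+7=9). Cumulative: 50
Frame 4: SPARE (4+6=10). 10 + next roll (6) = 16. Cumulative: 66
Frame 5: SPARE (6+4=10). 10 + next roll (10) = 20. Cumulative: 86
Frame 6: STRIKE. 10 + next two rolls (10+4) = 24. Cumulative: 110
Frame 7: STRIKE. 10 + next two rolls (4+6) = 20. Cumulative: 130
Frame 8: SPARE (4+6=10). 10 + next roll (10) = 20. Cumulative: 150
Frame 9: STRIKE. 10 + next two rolls (8+1) = 19. Cumulative: 169
Frame 10: OPEN. Sum of all frame-10 rolls (8+1) = 9. Cumulative: 178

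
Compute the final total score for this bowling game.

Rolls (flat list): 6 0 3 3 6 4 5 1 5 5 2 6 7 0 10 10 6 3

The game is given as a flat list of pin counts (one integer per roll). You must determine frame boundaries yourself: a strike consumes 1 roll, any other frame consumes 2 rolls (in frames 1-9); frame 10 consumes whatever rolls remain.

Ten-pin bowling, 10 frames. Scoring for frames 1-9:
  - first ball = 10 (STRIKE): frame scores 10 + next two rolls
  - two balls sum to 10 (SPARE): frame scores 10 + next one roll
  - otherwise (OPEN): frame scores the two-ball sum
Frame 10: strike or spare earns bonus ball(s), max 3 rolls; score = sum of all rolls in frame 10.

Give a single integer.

Frame 1: OPEN (6+0=6). Cumulative: 6
Frame 2: OPEN (3+3=6). Cumulative: 12
Frame 3: SPARE (6+4=10). 10 + next roll (5) = 15. Cumulative: 27
Frame 4: OPEN (5+1=6). Cumulative: 33
Frame 5: SPARE (5+5=10). 10 + next roll (2) = 12. Cumulative: 45
Frame 6: OPEN (2+6=8). Cumulative: 53
Frame 7: OPEN (7+0=7). Cumulative: 60
Frame 8: STRIKE. 10 + next two rolls (10+6) = 26. Cumulative: 86
Frame 9: STRIKE. 10 + next two rolls (6+3) = 19. Cumulative: 105
Frame 10: OPEN. Sum of all frame-10 rolls (6+3) = 9. Cumulative: 114

Answer: 114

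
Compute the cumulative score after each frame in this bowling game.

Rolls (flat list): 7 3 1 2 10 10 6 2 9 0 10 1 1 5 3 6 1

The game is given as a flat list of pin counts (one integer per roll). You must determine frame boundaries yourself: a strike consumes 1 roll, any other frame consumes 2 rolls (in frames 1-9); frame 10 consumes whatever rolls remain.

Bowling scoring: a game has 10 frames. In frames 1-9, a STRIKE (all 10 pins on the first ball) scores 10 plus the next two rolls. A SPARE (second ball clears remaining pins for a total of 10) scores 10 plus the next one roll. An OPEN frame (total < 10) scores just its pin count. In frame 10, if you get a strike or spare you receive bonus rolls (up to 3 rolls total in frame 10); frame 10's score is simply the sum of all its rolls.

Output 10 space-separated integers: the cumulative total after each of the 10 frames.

Answer: 11 14 40 58 66 75 87 89 97 104

Derivation:
Frame 1: SPARE (7+3=10). 10 + next roll (1) = 11. Cumulative: 11
Frame 2: OPEN (1+2=3). Cumulative: 14
Frame 3: STRIKE. 10 + next two rolls (10+6) = 26. Cumulative: 40
Frame 4: STRIKE. 10 + next two rolls (6+2) = 18. Cumulative: 58
Frame 5: OPEN (6+2=8). Cumulative: 66
Frame 6: OPEN (9+0=9). Cumulative: 75
Frame 7: STRIKE. 10 + next two rolls (1+1) = 12. Cumulative: 87
Frame 8: OPEN (1+1=2). Cumulative: 89
Frame 9: OPEN (5+3=8). Cumulative: 97
Frame 10: OPEN. Sum of all frame-10 rolls (6+1) = 7. Cumulative: 104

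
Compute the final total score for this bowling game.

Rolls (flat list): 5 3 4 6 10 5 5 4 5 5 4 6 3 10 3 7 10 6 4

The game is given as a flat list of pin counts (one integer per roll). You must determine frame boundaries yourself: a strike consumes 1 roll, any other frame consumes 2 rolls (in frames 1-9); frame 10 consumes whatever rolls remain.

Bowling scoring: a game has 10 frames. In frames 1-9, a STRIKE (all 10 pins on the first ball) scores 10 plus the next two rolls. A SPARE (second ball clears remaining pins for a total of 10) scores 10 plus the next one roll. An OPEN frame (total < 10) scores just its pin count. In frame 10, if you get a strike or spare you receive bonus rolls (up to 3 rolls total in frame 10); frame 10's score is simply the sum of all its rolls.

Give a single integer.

Answer: 149

Derivation:
Frame 1: OPEN (5+3=8). Cumulative: 8
Frame 2: SPARE (4+6=10). 10 + next roll (10) = 20. Cumulative: 28
Frame 3: STRIKE. 10 + next two rolls (5+5) = 20. Cumulative: 48
Frame 4: SPARE (5+5=10). 10 + next roll (4) = 14. Cumulative: 62
Frame 5: OPEN (4+5=9). Cumulative: 71
Frame 6: OPEN (5+4=9). Cumulative: 80
Frame 7: OPEN (6+3=9). Cumulative: 89
Frame 8: STRIKE. 10 + next two rolls (3+7) = 20. Cumulative: 109
Frame 9: SPARE (3+7=10). 10 + next roll (10) = 20. Cumulative: 129
Frame 10: STRIKE. Sum of all frame-10 rolls (10+6+4) = 20. Cumulative: 149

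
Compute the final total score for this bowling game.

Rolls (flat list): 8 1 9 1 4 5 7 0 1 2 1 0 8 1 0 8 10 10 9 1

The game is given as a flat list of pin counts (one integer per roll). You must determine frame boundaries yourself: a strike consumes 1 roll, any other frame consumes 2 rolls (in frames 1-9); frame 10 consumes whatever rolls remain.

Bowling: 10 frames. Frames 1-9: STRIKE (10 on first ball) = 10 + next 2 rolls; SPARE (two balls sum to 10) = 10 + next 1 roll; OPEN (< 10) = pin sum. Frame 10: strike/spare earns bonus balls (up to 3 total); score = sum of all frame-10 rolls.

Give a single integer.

Frame 1: OPEN (8+1=9). Cumulative: 9
Frame 2: SPARE (9+1=10). 10 + next roll (4) = 14. Cumulative: 23
Frame 3: OPEN (4+5=9). Cumulative: 32
Frame 4: OPEN (7+0=7). Cumulative: 39
Frame 5: OPEN (1+2=3). Cumulative: 42
Frame 6: OPEN (1+0=1). Cumulative: 43
Frame 7: OPEN (8+1=9). Cumulative: 52
Frame 8: OPEN (0+8=8). Cumulative: 60
Frame 9: STRIKE. 10 + next two rolls (10+9) = 29. Cumulative: 89
Frame 10: STRIKE. Sum of all frame-10 rolls (10+9+1) = 20. Cumulative: 109

Answer: 109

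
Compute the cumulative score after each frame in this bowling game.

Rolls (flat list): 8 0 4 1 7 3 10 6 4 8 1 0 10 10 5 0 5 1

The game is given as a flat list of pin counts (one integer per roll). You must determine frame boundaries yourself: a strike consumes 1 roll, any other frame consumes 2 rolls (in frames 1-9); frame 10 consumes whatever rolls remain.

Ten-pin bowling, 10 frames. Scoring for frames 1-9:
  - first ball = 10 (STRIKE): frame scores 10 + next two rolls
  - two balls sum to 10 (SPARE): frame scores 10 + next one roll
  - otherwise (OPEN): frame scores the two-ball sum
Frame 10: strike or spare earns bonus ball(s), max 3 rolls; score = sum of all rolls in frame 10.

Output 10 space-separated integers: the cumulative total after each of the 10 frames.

Answer: 8 13 33 53 71 80 100 115 120 126

Derivation:
Frame 1: OPEN (8+0=8). Cumulative: 8
Frame 2: OPEN (4+1=5). Cumulative: 13
Frame 3: SPARE (7+3=10). 10 + next roll (10) = 20. Cumulative: 33
Frame 4: STRIKE. 10 + next two rolls (6+4) = 20. Cumulative: 53
Frame 5: SPARE (6+4=10). 10 + next roll (8) = 18. Cumulative: 71
Frame 6: OPEN (8+1=9). Cumulative: 80
Frame 7: SPARE (0+10=10). 10 + next roll (10) = 20. Cumulative: 100
Frame 8: STRIKE. 10 + next two rolls (5+0) = 15. Cumulative: 115
Frame 9: OPEN (5+0=5). Cumulative: 120
Frame 10: OPEN. Sum of all frame-10 rolls (5+1) = 6. Cumulative: 126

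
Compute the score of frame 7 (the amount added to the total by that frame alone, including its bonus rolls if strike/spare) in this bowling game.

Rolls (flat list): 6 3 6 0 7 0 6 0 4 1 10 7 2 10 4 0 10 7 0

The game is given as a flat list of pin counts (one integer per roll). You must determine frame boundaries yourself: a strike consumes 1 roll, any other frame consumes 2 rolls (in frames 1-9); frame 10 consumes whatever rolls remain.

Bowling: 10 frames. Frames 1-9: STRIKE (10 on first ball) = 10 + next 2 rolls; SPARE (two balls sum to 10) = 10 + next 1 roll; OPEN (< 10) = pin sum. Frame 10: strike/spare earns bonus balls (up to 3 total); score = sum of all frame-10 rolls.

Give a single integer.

Answer: 9

Derivation:
Frame 1: OPEN (6+3=9). Cumulative: 9
Frame 2: OPEN (6+0=6). Cumulative: 15
Frame 3: OPEN (7+0=7). Cumulative: 22
Frame 4: OPEN (6+0=6). Cumulative: 28
Frame 5: OPEN (4+1=5). Cumulative: 33
Frame 6: STRIKE. 10 + next two rolls (7+2) = 19. Cumulative: 52
Frame 7: OPEN (7+2=9). Cumulative: 61
Frame 8: STRIKE. 10 + next two rolls (4+0) = 14. Cumulative: 75
Frame 9: OPEN (4+0=4). Cumulative: 79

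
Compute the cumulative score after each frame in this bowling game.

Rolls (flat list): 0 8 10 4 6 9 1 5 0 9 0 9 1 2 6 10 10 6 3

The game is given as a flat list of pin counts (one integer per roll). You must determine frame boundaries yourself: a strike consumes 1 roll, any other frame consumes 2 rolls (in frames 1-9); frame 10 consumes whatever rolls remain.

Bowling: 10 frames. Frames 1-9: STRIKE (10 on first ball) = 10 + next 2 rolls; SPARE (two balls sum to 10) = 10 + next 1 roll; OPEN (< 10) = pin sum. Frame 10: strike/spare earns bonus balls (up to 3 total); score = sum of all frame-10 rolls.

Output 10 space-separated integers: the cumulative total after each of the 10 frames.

Answer: 8 28 47 62 67 76 88 96 122 141

Derivation:
Frame 1: OPEN (0+8=8). Cumulative: 8
Frame 2: STRIKE. 10 + next two rolls (4+6) = 20. Cumulative: 28
Frame 3: SPARE (4+6=10). 10 + next roll (9) = 19. Cumulative: 47
Frame 4: SPARE (9+1=10). 10 + next roll (5) = 15. Cumulative: 62
Frame 5: OPEN (5+0=5). Cumulative: 67
Frame 6: OPEN (9+0=9). Cumulative: 76
Frame 7: SPARE (9+1=10). 10 + next roll (2) = 12. Cumulative: 88
Frame 8: OPEN (2+6=8). Cumulative: 96
Frame 9: STRIKE. 10 + next two rolls (10+6) = 26. Cumulative: 122
Frame 10: STRIKE. Sum of all frame-10 rolls (10+6+3) = 19. Cumulative: 141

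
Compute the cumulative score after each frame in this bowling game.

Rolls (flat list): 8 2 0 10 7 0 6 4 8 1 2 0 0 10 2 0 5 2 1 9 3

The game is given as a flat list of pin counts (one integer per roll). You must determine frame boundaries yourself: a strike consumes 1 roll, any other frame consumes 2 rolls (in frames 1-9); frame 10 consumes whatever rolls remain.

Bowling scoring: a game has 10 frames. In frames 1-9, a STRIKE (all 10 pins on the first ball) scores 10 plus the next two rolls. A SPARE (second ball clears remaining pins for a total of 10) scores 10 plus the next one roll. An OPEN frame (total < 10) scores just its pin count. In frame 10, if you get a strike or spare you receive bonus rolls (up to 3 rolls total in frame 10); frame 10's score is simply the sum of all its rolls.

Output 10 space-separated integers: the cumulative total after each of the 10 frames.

Frame 1: SPARE (8+2=10). 10 + next roll (0) = 10. Cumulative: 10
Frame 2: SPARE (0+10=10). 10 + next roll (7) = 17. Cumulative: 27
Frame 3: OPEN (7+0=7). Cumulative: 34
Frame 4: SPARE (6+4=10). 10 + next roll (8) = 18. Cumulative: 52
Frame 5: OPEN (8+1=9). Cumulative: 61
Frame 6: OPEN (2+0=2). Cumulative: 63
Frame 7: SPARE (0+10=10). 10 + next roll (2) = 12. Cumulative: 75
Frame 8: OPEN (2+0=2). Cumulative: 77
Frame 9: OPEN (5+2=7). Cumulative: 84
Frame 10: SPARE. Sum of all frame-10 rolls (1+9+3) = 13. Cumulative: 97

Answer: 10 27 34 52 61 63 75 77 84 97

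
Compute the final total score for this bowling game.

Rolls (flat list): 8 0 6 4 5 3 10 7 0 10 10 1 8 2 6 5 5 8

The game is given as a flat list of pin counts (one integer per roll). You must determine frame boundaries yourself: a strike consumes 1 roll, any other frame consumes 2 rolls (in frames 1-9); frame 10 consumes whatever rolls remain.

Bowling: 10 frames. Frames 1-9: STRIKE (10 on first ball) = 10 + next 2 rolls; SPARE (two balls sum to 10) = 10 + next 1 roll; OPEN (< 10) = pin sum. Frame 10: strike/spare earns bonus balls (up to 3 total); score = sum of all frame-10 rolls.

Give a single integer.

Frame 1: OPEN (8+0=8). Cumulative: 8
Frame 2: SPARE (6+4=10). 10 + next roll (5) = 15. Cumulative: 23
Frame 3: OPEN (5+3=8). Cumulative: 31
Frame 4: STRIKE. 10 + next two rolls (7+0) = 17. Cumulative: 48
Frame 5: OPEN (7+0=7). Cumulative: 55
Frame 6: STRIKE. 10 + next two rolls (10+1) = 21. Cumulative: 76
Frame 7: STRIKE. 10 + next two rolls (1+8) = 19. Cumulative: 95
Frame 8: OPEN (1+8=9). Cumulative: 104
Frame 9: OPEN (2+6=8). Cumulative: 112
Frame 10: SPARE. Sum of all frame-10 rolls (5+5+8) = 18. Cumulative: 130

Answer: 130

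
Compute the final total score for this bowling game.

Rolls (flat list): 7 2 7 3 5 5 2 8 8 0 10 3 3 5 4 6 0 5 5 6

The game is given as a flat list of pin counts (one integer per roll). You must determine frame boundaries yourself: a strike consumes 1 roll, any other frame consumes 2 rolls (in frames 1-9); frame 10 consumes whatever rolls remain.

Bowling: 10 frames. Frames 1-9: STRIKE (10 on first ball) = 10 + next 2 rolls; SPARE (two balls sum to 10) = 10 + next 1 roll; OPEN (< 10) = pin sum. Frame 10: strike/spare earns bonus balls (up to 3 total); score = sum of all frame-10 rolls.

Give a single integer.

Frame 1: OPEN (7+2=9). Cumulative: 9
Frame 2: SPARE (7+3=10). 10 + next roll (5) = 15. Cumulative: 24
Frame 3: SPARE (5+5=10). 10 + next roll (2) = 12. Cumulative: 36
Frame 4: SPARE (2+8=10). 10 + next roll (8) = 18. Cumulative: 54
Frame 5: OPEN (8+0=8). Cumulative: 62
Frame 6: STRIKE. 10 + next two rolls (3+3) = 16. Cumulative: 78
Frame 7: OPEN (3+3=6). Cumulative: 84
Frame 8: OPEN (5+4=9). Cumulative: 93
Frame 9: OPEN (6+0=6). Cumulative: 99
Frame 10: SPARE. Sum of all frame-10 rolls (5+5+6) = 16. Cumulative: 115

Answer: 115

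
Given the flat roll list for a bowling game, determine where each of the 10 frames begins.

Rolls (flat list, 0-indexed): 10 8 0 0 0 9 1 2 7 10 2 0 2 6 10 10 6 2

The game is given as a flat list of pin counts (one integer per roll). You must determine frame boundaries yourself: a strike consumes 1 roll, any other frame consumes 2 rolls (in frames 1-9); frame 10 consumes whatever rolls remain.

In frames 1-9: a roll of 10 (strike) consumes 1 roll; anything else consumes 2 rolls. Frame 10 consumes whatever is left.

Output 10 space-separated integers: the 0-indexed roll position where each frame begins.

Frame 1 starts at roll index 0: roll=10 (strike), consumes 1 roll
Frame 2 starts at roll index 1: rolls=8,0 (sum=8), consumes 2 rolls
Frame 3 starts at roll index 3: rolls=0,0 (sum=0), consumes 2 rolls
Frame 4 starts at roll index 5: rolls=9,1 (sum=10), consumes 2 rolls
Frame 5 starts at roll index 7: rolls=2,7 (sum=9), consumes 2 rolls
Frame 6 starts at roll index 9: roll=10 (strike), consumes 1 roll
Frame 7 starts at roll index 10: rolls=2,0 (sum=2), consumes 2 rolls
Frame 8 starts at roll index 12: rolls=2,6 (sum=8), consumes 2 rolls
Frame 9 starts at roll index 14: roll=10 (strike), consumes 1 roll
Frame 10 starts at roll index 15: 3 remaining rolls

Answer: 0 1 3 5 7 9 10 12 14 15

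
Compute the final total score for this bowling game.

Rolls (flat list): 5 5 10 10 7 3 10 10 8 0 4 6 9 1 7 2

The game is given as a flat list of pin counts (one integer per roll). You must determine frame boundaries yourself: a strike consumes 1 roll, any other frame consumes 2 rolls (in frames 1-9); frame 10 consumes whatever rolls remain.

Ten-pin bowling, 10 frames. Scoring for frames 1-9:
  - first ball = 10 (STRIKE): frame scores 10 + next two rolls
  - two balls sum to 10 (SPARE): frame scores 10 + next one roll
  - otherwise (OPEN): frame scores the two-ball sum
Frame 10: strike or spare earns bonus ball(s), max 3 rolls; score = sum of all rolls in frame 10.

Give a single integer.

Answer: 186

Derivation:
Frame 1: SPARE (5+5=10). 10 + next roll (10) = 20. Cumulative: 20
Frame 2: STRIKE. 10 + next two rolls (10+7) = 27. Cumulative: 47
Frame 3: STRIKE. 10 + next two rolls (7+3) = 20. Cumulative: 67
Frame 4: SPARE (7+3=10). 10 + next roll (10) = 20. Cumulative: 87
Frame 5: STRIKE. 10 + next two rolls (10+8) = 28. Cumulative: 115
Frame 6: STRIKE. 10 + next two rolls (8+0) = 18. Cumulative: 133
Frame 7: OPEN (8+0=8). Cumulative: 141
Frame 8: SPARE (4+6=10). 10 + next roll (9) = 19. Cumulative: 160
Frame 9: SPARE (9+1=10). 10 + next roll (7) = 17. Cumulative: 177
Frame 10: OPEN. Sum of all frame-10 rolls (7+2) = 9. Cumulative: 186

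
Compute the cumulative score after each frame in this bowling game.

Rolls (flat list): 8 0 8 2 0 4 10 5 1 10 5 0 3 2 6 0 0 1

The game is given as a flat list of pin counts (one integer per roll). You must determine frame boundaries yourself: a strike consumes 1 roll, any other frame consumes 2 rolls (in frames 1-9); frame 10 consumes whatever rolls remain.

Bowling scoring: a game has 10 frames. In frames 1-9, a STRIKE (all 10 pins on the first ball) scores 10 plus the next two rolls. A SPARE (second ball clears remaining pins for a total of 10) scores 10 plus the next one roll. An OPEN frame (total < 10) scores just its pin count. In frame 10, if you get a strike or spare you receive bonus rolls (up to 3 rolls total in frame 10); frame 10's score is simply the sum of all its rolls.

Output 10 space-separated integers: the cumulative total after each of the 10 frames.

Frame 1: OPEN (8+0=8). Cumulative: 8
Frame 2: SPARE (8+2=10). 10 + next roll (0) = 10. Cumulative: 18
Frame 3: OPEN (0+4=4). Cumulative: 22
Frame 4: STRIKE. 10 + next two rolls (5+1) = 16. Cumulative: 38
Frame 5: OPEN (5+1=6). Cumulative: 44
Frame 6: STRIKE. 10 + next two rolls (5+0) = 15. Cumulative: 59
Frame 7: OPEN (5+0=5). Cumulative: 64
Frame 8: OPEN (3+2=5). Cumulative: 69
Frame 9: OPEN (6+0=6). Cumulative: 75
Frame 10: OPEN. Sum of all frame-10 rolls (0+1) = 1. Cumulative: 76

Answer: 8 18 22 38 44 59 64 69 75 76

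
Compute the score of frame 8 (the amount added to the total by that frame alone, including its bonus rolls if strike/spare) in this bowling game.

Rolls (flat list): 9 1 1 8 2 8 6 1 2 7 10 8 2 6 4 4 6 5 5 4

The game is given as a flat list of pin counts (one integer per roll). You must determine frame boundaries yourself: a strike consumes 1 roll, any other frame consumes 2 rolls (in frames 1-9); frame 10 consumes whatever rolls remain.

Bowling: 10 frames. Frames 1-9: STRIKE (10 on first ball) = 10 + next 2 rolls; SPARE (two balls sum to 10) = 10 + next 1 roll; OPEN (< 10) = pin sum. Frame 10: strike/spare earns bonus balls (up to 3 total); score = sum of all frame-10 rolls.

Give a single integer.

Frame 1: SPARE (9+1=10). 10 + next roll (1) = 11. Cumulative: 11
Frame 2: OPEN (1+8=9). Cumulative: 20
Frame 3: SPARE (2+8=10). 10 + next roll (6) = 16. Cumulative: 36
Frame 4: OPEN (6+1=7). Cumulative: 43
Frame 5: OPEN (2+7=9). Cumulative: 52
Frame 6: STRIKE. 10 + next two rolls (8+2) = 20. Cumulative: 72
Frame 7: SPARE (8+2=10). 10 + next roll (6) = 16. Cumulative: 88
Frame 8: SPARE (6+4=10). 10 + next roll (4) = 14. Cumulative: 102
Frame 9: SPARE (4+6=10). 10 + next roll (5) = 15. Cumulative: 117
Frame 10: SPARE. Sum of all frame-10 rolls (5+5+4) = 14. Cumulative: 131

Answer: 14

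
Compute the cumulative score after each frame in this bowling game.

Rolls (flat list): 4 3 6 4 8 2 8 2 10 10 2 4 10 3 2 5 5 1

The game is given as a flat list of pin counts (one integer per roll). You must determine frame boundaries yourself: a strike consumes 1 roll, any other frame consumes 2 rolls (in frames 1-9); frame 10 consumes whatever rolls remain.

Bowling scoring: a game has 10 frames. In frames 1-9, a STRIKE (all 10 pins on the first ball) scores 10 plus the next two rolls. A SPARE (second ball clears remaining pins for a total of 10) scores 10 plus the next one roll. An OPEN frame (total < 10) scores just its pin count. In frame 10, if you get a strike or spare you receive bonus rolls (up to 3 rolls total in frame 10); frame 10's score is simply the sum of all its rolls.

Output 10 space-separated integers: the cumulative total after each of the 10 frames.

Answer: 7 25 43 63 85 101 107 122 127 138

Derivation:
Frame 1: OPEN (4+3=7). Cumulative: 7
Frame 2: SPARE (6+4=10). 10 + next roll (8) = 18. Cumulative: 25
Frame 3: SPARE (8+2=10). 10 + next roll (8) = 18. Cumulative: 43
Frame 4: SPARE (8+2=10). 10 + next roll (10) = 20. Cumulative: 63
Frame 5: STRIKE. 10 + next two rolls (10+2) = 22. Cumulative: 85
Frame 6: STRIKE. 10 + next two rolls (2+4) = 16. Cumulative: 101
Frame 7: OPEN (2+4=6). Cumulative: 107
Frame 8: STRIKE. 10 + next two rolls (3+2) = 15. Cumulative: 122
Frame 9: OPEN (3+2=5). Cumulative: 127
Frame 10: SPARE. Sum of all frame-10 rolls (5+5+1) = 11. Cumulative: 138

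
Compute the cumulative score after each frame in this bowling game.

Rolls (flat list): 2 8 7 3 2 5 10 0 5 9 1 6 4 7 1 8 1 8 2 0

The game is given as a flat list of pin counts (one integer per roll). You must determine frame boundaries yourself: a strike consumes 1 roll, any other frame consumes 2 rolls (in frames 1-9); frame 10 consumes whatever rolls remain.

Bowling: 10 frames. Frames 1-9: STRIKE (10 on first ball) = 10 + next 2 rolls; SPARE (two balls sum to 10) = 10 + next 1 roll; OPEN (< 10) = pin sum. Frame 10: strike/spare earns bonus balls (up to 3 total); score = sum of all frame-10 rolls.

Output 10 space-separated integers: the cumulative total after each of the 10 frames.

Answer: 17 29 36 51 56 72 89 97 106 116

Derivation:
Frame 1: SPARE (2+8=10). 10 + next roll (7) = 17. Cumulative: 17
Frame 2: SPARE (7+3=10). 10 + next roll (2) = 12. Cumulative: 29
Frame 3: OPEN (2+5=7). Cumulative: 36
Frame 4: STRIKE. 10 + next two rolls (0+5) = 15. Cumulative: 51
Frame 5: OPEN (0+5=5). Cumulative: 56
Frame 6: SPARE (9+1=10). 10 + next roll (6) = 16. Cumulative: 72
Frame 7: SPARE (6+4=10). 10 + next roll (7) = 17. Cumulative: 89
Frame 8: OPEN (7+1=8). Cumulative: 97
Frame 9: OPEN (8+1=9). Cumulative: 106
Frame 10: SPARE. Sum of all frame-10 rolls (8+2+0) = 10. Cumulative: 116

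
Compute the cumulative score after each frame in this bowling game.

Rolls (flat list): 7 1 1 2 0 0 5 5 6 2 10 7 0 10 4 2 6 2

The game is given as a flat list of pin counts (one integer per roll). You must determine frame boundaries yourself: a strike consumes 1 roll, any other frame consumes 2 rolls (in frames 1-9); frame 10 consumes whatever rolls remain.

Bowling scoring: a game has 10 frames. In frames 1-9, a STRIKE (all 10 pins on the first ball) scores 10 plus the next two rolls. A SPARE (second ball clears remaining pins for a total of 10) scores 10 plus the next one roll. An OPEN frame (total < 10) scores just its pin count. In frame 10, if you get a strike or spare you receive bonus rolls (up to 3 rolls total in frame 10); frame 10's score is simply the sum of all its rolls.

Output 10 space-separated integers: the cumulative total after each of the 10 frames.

Frame 1: OPEN (7+1=8). Cumulative: 8
Frame 2: OPEN (1+2=3). Cumulative: 11
Frame 3: OPEN (0+0=0). Cumulative: 11
Frame 4: SPARE (5+5=10). 10 + next roll (6) = 16. Cumulative: 27
Frame 5: OPEN (6+2=8). Cumulative: 35
Frame 6: STRIKE. 10 + next two rolls (7+0) = 17. Cumulative: 52
Frame 7: OPEN (7+0=7). Cumulative: 59
Frame 8: STRIKE. 10 + next two rolls (4+2) = 16. Cumulative: 75
Frame 9: OPEN (4+2=6). Cumulative: 81
Frame 10: OPEN. Sum of all frame-10 rolls (6+2) = 8. Cumulative: 89

Answer: 8 11 11 27 35 52 59 75 81 89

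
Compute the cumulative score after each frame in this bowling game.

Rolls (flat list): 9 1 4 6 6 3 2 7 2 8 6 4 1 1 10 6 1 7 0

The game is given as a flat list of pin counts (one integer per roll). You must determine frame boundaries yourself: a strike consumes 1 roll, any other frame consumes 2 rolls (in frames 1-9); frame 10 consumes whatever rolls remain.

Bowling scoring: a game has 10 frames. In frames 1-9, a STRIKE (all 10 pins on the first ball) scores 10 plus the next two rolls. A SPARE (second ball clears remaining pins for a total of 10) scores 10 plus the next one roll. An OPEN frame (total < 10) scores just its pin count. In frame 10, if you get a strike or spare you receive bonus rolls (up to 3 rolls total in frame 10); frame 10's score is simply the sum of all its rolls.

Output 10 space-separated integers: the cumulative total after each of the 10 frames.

Frame 1: SPARE (9+1=10). 10 + next roll (4) = 14. Cumulative: 14
Frame 2: SPARE (4+6=10). 10 + next roll (6) = 16. Cumulative: 30
Frame 3: OPEN (6+3=9). Cumulative: 39
Frame 4: OPEN (2+7=9). Cumulative: 48
Frame 5: SPARE (2+8=10). 10 + next roll (6) = 16. Cumulative: 64
Frame 6: SPARE (6+4=10). 10 + next roll (1) = 11. Cumulative: 75
Frame 7: OPEN (1+1=2). Cumulative: 77
Frame 8: STRIKE. 10 + next two rolls (6+1) = 17. Cumulative: 94
Frame 9: OPEN (6+1=7). Cumulative: 101
Frame 10: OPEN. Sum of all frame-10 rolls (7+0) = 7. Cumulative: 108

Answer: 14 30 39 48 64 75 77 94 101 108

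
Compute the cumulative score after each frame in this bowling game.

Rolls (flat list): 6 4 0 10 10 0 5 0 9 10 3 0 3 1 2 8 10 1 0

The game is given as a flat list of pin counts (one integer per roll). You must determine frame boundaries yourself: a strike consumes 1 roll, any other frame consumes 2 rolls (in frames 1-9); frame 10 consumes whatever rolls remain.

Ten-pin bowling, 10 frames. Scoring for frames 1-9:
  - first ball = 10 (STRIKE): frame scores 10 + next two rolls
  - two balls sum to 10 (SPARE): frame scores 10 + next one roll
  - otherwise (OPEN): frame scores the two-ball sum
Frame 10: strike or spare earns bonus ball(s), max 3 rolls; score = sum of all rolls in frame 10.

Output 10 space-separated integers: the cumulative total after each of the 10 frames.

Frame 1: SPARE (6+4=10). 10 + next roll (0) = 10. Cumulative: 10
Frame 2: SPARE (0+10=10). 10 + next roll (10) = 20. Cumulative: 30
Frame 3: STRIKE. 10 + next two rolls (0+5) = 15. Cumulative: 45
Frame 4: OPEN (0+5=5). Cumulative: 50
Frame 5: OPEN (0+9=9). Cumulative: 59
Frame 6: STRIKE. 10 + next two rolls (3+0) = 13. Cumulative: 72
Frame 7: OPEN (3+0=3). Cumulative: 75
Frame 8: OPEN (3+1=4). Cumulative: 79
Frame 9: SPARE (2+8=10). 10 + next roll (10) = 20. Cumulative: 99
Frame 10: STRIKE. Sum of all frame-10 rolls (10+1+0) = 11. Cumulative: 110

Answer: 10 30 45 50 59 72 75 79 99 110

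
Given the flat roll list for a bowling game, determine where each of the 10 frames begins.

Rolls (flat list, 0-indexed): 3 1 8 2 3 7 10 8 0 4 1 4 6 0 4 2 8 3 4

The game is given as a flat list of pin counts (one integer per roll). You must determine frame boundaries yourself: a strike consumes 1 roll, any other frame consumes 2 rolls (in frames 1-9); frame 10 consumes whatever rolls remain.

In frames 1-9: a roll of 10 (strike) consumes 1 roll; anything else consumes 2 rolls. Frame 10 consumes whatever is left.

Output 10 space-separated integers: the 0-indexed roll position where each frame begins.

Frame 1 starts at roll index 0: rolls=3,1 (sum=4), consumes 2 rolls
Frame 2 starts at roll index 2: rolls=8,2 (sum=10), consumes 2 rolls
Frame 3 starts at roll index 4: rolls=3,7 (sum=10), consumes 2 rolls
Frame 4 starts at roll index 6: roll=10 (strike), consumes 1 roll
Frame 5 starts at roll index 7: rolls=8,0 (sum=8), consumes 2 rolls
Frame 6 starts at roll index 9: rolls=4,1 (sum=5), consumes 2 rolls
Frame 7 starts at roll index 11: rolls=4,6 (sum=10), consumes 2 rolls
Frame 8 starts at roll index 13: rolls=0,4 (sum=4), consumes 2 rolls
Frame 9 starts at roll index 15: rolls=2,8 (sum=10), consumes 2 rolls
Frame 10 starts at roll index 17: 2 remaining rolls

Answer: 0 2 4 6 7 9 11 13 15 17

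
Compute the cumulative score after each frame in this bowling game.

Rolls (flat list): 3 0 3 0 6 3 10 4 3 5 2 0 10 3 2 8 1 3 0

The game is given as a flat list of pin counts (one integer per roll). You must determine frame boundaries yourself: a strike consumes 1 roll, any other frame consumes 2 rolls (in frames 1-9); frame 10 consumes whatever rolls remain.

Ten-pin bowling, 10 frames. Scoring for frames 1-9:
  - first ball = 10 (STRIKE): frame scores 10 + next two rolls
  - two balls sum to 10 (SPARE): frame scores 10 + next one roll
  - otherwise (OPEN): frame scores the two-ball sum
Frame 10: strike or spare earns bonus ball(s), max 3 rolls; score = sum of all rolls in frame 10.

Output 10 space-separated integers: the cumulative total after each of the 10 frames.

Frame 1: OPEN (3+0=3). Cumulative: 3
Frame 2: OPEN (3+0=3). Cumulative: 6
Frame 3: OPEN (6+3=9). Cumulative: 15
Frame 4: STRIKE. 10 + next two rolls (4+3) = 17. Cumulative: 32
Frame 5: OPEN (4+3=7). Cumulative: 39
Frame 6: OPEN (5+2=7). Cumulative: 46
Frame 7: SPARE (0+10=10). 10 + next roll (3) = 13. Cumulative: 59
Frame 8: OPEN (3+2=5). Cumulative: 64
Frame 9: OPEN (8+1=9). Cumulative: 73
Frame 10: OPEN. Sum of all frame-10 rolls (3+0) = 3. Cumulative: 76

Answer: 3 6 15 32 39 46 59 64 73 76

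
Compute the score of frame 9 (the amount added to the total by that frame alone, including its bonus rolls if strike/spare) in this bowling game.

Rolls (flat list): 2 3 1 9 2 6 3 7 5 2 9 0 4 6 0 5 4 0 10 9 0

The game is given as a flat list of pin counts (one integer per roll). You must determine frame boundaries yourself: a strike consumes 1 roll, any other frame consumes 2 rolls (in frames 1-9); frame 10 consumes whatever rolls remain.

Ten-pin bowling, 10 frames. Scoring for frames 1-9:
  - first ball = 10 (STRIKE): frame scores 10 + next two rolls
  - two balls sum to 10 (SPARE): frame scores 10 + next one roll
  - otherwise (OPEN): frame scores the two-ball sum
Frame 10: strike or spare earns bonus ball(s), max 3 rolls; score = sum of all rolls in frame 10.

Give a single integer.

Answer: 4

Derivation:
Frame 1: OPEN (2+3=5). Cumulative: 5
Frame 2: SPARE (1+9=10). 10 + next roll (2) = 12. Cumulative: 17
Frame 3: OPEN (2+6=8). Cumulative: 25
Frame 4: SPARE (3+7=10). 10 + next roll (5) = 15. Cumulative: 40
Frame 5: OPEN (5+2=7). Cumulative: 47
Frame 6: OPEN (9+0=9). Cumulative: 56
Frame 7: SPARE (4+6=10). 10 + next roll (0) = 10. Cumulative: 66
Frame 8: OPEN (0+5=5). Cumulative: 71
Frame 9: OPEN (4+0=4). Cumulative: 75
Frame 10: STRIKE. Sum of all frame-10 rolls (10+9+0) = 19. Cumulative: 94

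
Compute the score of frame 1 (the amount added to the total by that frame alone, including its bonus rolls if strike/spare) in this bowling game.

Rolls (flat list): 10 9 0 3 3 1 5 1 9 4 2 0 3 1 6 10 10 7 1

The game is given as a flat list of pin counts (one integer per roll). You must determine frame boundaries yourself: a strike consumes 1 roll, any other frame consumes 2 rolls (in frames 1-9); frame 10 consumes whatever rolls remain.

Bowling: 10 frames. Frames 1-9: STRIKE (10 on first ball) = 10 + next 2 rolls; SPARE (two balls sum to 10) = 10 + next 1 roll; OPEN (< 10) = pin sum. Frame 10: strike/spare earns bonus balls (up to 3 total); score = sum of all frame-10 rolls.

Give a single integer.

Frame 1: STRIKE. 10 + next two rolls (9+0) = 19. Cumulative: 19
Frame 2: OPEN (9+0=9). Cumulative: 28
Frame 3: OPEN (3+3=6). Cumulative: 34

Answer: 19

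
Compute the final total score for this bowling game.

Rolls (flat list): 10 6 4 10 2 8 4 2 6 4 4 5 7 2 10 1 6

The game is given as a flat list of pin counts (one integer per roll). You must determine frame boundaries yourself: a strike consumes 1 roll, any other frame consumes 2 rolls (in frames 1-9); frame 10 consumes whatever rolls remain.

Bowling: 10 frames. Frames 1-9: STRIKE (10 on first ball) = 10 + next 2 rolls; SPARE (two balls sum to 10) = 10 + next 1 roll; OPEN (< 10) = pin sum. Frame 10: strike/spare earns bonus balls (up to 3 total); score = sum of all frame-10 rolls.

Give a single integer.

Frame 1: STRIKE. 10 + next two rolls (6+4) = 20. Cumulative: 20
Frame 2: SPARE (6+4=10). 10 + next roll (10) = 20. Cumulative: 40
Frame 3: STRIKE. 10 + next two rolls (2+8) = 20. Cumulative: 60
Frame 4: SPARE (2+8=10). 10 + next roll (4) = 14. Cumulative: 74
Frame 5: OPEN (4+2=6). Cumulative: 80
Frame 6: SPARE (6+4=10). 10 + next roll (4) = 14. Cumulative: 94
Frame 7: OPEN (4+5=9). Cumulative: 103
Frame 8: OPEN (7+2=9). Cumulative: 112
Frame 9: STRIKE. 10 + next two rolls (1+6) = 17. Cumulative: 129
Frame 10: OPEN. Sum of all frame-10 rolls (1+6) = 7. Cumulative: 136

Answer: 136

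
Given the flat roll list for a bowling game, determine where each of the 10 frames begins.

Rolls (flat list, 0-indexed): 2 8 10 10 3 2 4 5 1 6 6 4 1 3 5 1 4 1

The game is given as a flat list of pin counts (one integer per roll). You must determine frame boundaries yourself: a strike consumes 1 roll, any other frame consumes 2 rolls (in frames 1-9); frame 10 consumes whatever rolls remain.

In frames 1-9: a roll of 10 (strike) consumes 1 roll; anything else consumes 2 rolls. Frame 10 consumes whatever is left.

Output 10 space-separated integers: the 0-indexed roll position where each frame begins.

Answer: 0 2 3 4 6 8 10 12 14 16

Derivation:
Frame 1 starts at roll index 0: rolls=2,8 (sum=10), consumes 2 rolls
Frame 2 starts at roll index 2: roll=10 (strike), consumes 1 roll
Frame 3 starts at roll index 3: roll=10 (strike), consumes 1 roll
Frame 4 starts at roll index 4: rolls=3,2 (sum=5), consumes 2 rolls
Frame 5 starts at roll index 6: rolls=4,5 (sum=9), consumes 2 rolls
Frame 6 starts at roll index 8: rolls=1,6 (sum=7), consumes 2 rolls
Frame 7 starts at roll index 10: rolls=6,4 (sum=10), consumes 2 rolls
Frame 8 starts at roll index 12: rolls=1,3 (sum=4), consumes 2 rolls
Frame 9 starts at roll index 14: rolls=5,1 (sum=6), consumes 2 rolls
Frame 10 starts at roll index 16: 2 remaining rolls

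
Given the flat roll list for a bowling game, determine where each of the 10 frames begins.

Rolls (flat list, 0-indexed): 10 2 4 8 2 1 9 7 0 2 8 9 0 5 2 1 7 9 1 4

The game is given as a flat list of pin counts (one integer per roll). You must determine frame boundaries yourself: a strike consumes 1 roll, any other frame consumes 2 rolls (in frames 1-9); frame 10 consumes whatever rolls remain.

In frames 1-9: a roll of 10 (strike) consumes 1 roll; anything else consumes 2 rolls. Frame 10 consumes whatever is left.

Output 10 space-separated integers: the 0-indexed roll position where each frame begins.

Answer: 0 1 3 5 7 9 11 13 15 17

Derivation:
Frame 1 starts at roll index 0: roll=10 (strike), consumes 1 roll
Frame 2 starts at roll index 1: rolls=2,4 (sum=6), consumes 2 rolls
Frame 3 starts at roll index 3: rolls=8,2 (sum=10), consumes 2 rolls
Frame 4 starts at roll index 5: rolls=1,9 (sum=10), consumes 2 rolls
Frame 5 starts at roll index 7: rolls=7,0 (sum=7), consumes 2 rolls
Frame 6 starts at roll index 9: rolls=2,8 (sum=10), consumes 2 rolls
Frame 7 starts at roll index 11: rolls=9,0 (sum=9), consumes 2 rolls
Frame 8 starts at roll index 13: rolls=5,2 (sum=7), consumes 2 rolls
Frame 9 starts at roll index 15: rolls=1,7 (sum=8), consumes 2 rolls
Frame 10 starts at roll index 17: 3 remaining rolls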